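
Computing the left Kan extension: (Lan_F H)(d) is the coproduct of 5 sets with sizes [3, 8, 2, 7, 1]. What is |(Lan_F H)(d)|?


Pointwise, the left Kan extension (Lan_F H)(d) is the colimit, indexed
by the comma category (F downarrow d), of H composed with the
projection (F downarrow d) -> C. Here that colimit is given
as a coproduct (disjoint union) of sets, so its cardinality is the
sum of the sizes of the summands.
Coproduct of sets with sizes: 3 + 8 + 2 + 7 + 1
= 21

21


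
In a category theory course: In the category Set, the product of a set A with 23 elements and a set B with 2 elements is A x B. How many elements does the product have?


In Set, the product A x B is the Cartesian product.
By the universal property, |A x B| = |A| * |B|.
|A x B| = 23 * 2 = 46

46


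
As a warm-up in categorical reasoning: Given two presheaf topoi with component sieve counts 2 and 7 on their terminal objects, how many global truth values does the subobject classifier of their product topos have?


In a product of presheaf topoi E_1 x E_2, the subobject classifier
is Omega = Omega_1 x Omega_2 (componentwise), so
|Omega(top)| = |Omega_1(top_1)| * |Omega_2(top_2)|.
= 2 * 7 = 14.

14


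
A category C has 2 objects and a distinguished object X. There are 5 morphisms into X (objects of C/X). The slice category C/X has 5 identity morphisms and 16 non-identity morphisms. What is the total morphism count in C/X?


In the slice category C/X, objects are morphisms to X.
Identity morphisms: 5 (one per object of C/X).
Non-identity morphisms: 16.
Total = 5 + 16 = 21

21


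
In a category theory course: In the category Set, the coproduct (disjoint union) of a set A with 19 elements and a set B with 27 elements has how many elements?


In Set, the coproduct A + B is the disjoint union.
|A + B| = |A| + |B| = 19 + 27 = 46

46


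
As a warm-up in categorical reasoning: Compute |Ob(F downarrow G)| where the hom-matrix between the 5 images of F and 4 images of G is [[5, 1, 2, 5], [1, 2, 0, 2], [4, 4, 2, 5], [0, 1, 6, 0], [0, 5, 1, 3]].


Objects of (F downarrow G) are triples (a, b, h: F(a)->G(b)).
The count equals the sum of all entries in the hom-matrix.
sum(row 0) = 13
sum(row 1) = 5
sum(row 2) = 15
sum(row 3) = 7
sum(row 4) = 9
Grand total = 49

49


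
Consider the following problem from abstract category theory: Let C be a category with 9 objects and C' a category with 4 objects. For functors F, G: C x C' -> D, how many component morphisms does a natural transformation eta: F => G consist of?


A natural transformation eta: F => G assigns one component morphism per
object of the domain category.
The domain is the product category C x C', so
|Ob(C x C')| = |Ob(C)| * |Ob(C')| = 9 * 4 = 36.
Therefore eta has 36 component morphisms.

36


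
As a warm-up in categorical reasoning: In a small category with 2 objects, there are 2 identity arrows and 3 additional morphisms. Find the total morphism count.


Each object has an identity morphism, giving 2 identities.
Adding the 3 non-identity morphisms:
Total = 2 + 3 = 5

5


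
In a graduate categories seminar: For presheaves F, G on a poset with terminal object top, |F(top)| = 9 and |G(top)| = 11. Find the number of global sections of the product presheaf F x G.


Global sections of a presheaf on a poset with terminal top satisfy
Gamma(H) ~ H(top). Presheaves admit pointwise products, so
(F x G)(top) = F(top) x G(top) (Cartesian product).
|Gamma(F x G)| = |F(top)| * |G(top)| = 9 * 11 = 99.

99


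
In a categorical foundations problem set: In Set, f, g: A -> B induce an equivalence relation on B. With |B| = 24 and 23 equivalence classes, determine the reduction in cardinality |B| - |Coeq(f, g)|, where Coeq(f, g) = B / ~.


The coequalizer Coeq(f, g) = B / ~ has one element per equivalence class.
|B| = 24, |Coeq(f, g)| = 23.
|B| - |Coeq(f, g)| = 24 - 23 = 1.

1


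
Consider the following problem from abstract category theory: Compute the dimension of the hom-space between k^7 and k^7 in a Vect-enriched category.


In Vect-enriched categories, Hom(k^n, k^m) is the space of m x n matrices.
dim(Hom(k^7, k^7)) = 7 * 7 = 49

49


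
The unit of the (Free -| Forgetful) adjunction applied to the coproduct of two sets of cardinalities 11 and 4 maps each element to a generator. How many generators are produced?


The unit eta_X: X -> U(F(X)) of the Free-Forgetful adjunction
maps each element of X to a generator of F(X). For X = S + T (disjoint
union in Set), |S + T| = |S| + |T|.
Total mappings = 11 + 4 = 15.

15


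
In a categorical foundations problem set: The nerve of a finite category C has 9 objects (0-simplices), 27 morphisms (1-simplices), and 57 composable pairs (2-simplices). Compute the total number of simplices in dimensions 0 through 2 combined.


The 2-skeleton of the nerve N(C) consists of simplices in dimensions 0, 1, 2:
  |N(C)_0| = 9 (objects)
  |N(C)_1| = 27 (morphisms)
  |N(C)_2| = 57 (composable pairs)
Total = 9 + 27 + 57 = 93

93


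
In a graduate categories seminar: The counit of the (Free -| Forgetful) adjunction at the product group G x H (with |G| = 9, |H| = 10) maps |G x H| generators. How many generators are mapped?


The counit epsilon_K: F(U(K)) -> K of the Free-Forgetful adjunction
maps |K| generators of F(U(K)) into K. For K = G x H (the product group),
|G x H| = |G| * |H|.
Total generators mapped = 9 * 10 = 90.

90


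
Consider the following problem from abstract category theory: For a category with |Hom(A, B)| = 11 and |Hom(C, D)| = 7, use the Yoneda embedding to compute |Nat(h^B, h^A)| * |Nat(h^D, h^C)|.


By the Yoneda lemma, Nat(h^B, h^A) is isomorphic to Hom(A, B),
so |Nat(h^B, h^A)| = |Hom(A, B)| and |Nat(h^D, h^C)| = |Hom(C, D)|.
|Hom(A, B)| = 11, |Hom(C, D)| = 7.
|Nat(h^B, h^A) x Nat(h^D, h^C)| = 11 * 7 = 77

77


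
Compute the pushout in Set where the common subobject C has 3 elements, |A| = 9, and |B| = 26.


The pushout A +_C B identifies the images of C in A and B.
|A +_C B| = |A| + |B| - |C| (for injections).
= 9 + 26 - 3 = 32

32


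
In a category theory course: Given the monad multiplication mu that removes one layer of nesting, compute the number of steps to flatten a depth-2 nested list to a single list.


Each application of mu: T^2 -> T removes one layer of nesting.
Starting at depth 2 (i.e., T^2(X)), we need to reach T(X).
Number of mu applications = 2 - 1 = 1

1


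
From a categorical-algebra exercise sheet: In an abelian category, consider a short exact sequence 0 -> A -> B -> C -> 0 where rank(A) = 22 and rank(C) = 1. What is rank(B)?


For a short exact sequence 0 -> A -> B -> C -> 0,
rank is additive: rank(B) = rank(A) + rank(C).
rank(B) = 22 + 1 = 23

23


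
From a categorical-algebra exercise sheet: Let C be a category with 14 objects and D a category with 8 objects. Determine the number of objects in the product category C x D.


The product category C x D has objects that are pairs (c, d).
Number of pairs = |Ob(C)| * |Ob(D)| = 14 * 8 = 112

112


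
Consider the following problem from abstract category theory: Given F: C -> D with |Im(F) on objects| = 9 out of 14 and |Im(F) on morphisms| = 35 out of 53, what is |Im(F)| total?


The image of F consists of distinct objects and distinct morphisms.
|Im(F)| on objects = 9
|Im(F)| on morphisms = 35
Total image cardinality = 9 + 35 = 44

44


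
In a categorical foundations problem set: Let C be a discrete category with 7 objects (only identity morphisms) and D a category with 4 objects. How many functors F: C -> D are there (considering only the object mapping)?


A functor from a discrete category C to D is determined by
where each object maps. Each of the 7 objects of C can map
to any of the 4 objects of D independently.
Number of functors = 4^7 = 16384

16384


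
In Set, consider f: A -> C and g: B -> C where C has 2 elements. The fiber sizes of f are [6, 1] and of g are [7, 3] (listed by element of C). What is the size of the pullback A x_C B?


The pullback A x_C B consists of pairs (a, b) with f(a) = g(b).
For each element c in C, the fiber product has |f^-1(c)| * |g^-1(c)| elements.
Summing over C: 6 * 7 + 1 * 3
= 42 + 3 = 45

45


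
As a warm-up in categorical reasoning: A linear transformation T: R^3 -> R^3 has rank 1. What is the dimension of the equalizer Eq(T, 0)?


The equalizer of f and the zero map is ker(f).
By the rank-nullity theorem: dim(ker(f)) = dim(domain) - rank(f).
dim(ker(f)) = 3 - 1 = 2

2


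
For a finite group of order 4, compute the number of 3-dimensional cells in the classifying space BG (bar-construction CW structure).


In the bar-construction CW model of BG, the n-cells are indexed by
n-tuples [g_1|...|g_n] of non-identity elements of G (degenerate
simplices with some g_i = e do not contribute cells), so there are
(|G| - 1)^n n-cells.
For dim = 3 with |G| = 4:
cells = (4 - 1)^3 = 3^3 = 27

27


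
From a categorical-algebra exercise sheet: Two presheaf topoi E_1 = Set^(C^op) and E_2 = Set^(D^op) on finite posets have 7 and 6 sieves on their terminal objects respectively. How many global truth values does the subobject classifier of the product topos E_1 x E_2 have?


In a product of presheaf topoi E_1 x E_2, the subobject classifier
is Omega = Omega_1 x Omega_2 (componentwise), so
|Omega(top)| = |Omega_1(top_1)| * |Omega_2(top_2)|.
= 7 * 6 = 42.

42


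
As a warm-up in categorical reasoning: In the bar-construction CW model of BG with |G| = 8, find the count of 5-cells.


In the bar-construction CW model of BG, the n-cells are indexed by
n-tuples [g_1|...|g_n] of non-identity elements of G (degenerate
simplices with some g_i = e do not contribute cells), so there are
(|G| - 1)^n n-cells.
For dim = 5 with |G| = 8:
cells = (8 - 1)^5 = 7^5 = 16807

16807


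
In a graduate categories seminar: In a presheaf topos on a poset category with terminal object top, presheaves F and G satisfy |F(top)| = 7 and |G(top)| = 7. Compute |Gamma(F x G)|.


Global sections of a presheaf on a poset with terminal top satisfy
Gamma(H) ~ H(top). Presheaves admit pointwise products, so
(F x G)(top) = F(top) x G(top) (Cartesian product).
|Gamma(F x G)| = |F(top)| * |G(top)| = 7 * 7 = 49.

49


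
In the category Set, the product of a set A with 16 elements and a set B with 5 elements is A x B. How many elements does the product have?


In Set, the product A x B is the Cartesian product.
By the universal property, |A x B| = |A| * |B|.
|A x B| = 16 * 5 = 80

80


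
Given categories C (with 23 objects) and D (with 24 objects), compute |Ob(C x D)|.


The product category C x D has objects that are pairs (c, d).
Number of pairs = |Ob(C)| * |Ob(D)| = 23 * 24 = 552

552


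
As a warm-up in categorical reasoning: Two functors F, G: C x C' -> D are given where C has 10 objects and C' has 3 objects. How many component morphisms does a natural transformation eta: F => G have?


A natural transformation eta: F => G assigns one component morphism per
object of the domain category.
The domain is the product category C x C', so
|Ob(C x C')| = |Ob(C)| * |Ob(C')| = 10 * 3 = 30.
Therefore eta has 30 component morphisms.

30


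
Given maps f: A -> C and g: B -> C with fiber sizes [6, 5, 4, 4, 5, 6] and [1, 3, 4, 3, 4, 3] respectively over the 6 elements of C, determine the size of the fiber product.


The pullback A x_C B consists of pairs (a, b) with f(a) = g(b).
For each element c in C, the fiber product has |f^-1(c)| * |g^-1(c)| elements.
Summing over C: 6 * 1 + 5 * 3 + 4 * 4 + 4 * 3 + 5 * 4 + 6 * 3
= 6 + 15 + 16 + 12 + 20 + 18 = 87

87


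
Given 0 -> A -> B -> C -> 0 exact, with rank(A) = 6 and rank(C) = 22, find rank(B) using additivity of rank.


For a short exact sequence 0 -> A -> B -> C -> 0,
rank is additive: rank(B) = rank(A) + rank(C).
rank(B) = 6 + 22 = 28

28


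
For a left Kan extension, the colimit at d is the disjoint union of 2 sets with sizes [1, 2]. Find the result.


Pointwise, the left Kan extension (Lan_F H)(d) is the colimit, indexed
by the comma category (F downarrow d), of H composed with the
projection (F downarrow d) -> C. Here that colimit is given
as a coproduct (disjoint union) of sets, so its cardinality is the
sum of the sizes of the summands.
Coproduct of sets with sizes: 1 + 2
= 3

3


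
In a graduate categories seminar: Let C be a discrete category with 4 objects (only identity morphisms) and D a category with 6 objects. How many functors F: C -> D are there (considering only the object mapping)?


A functor from a discrete category C to D is determined by
where each object maps. Each of the 4 objects of C can map
to any of the 6 objects of D independently.
Number of functors = 6^4 = 1296

1296


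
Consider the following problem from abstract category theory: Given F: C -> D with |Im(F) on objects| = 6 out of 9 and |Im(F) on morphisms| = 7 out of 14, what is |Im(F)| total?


The image of F consists of distinct objects and distinct morphisms.
|Im(F)| on objects = 6
|Im(F)| on morphisms = 7
Total image cardinality = 6 + 7 = 13

13


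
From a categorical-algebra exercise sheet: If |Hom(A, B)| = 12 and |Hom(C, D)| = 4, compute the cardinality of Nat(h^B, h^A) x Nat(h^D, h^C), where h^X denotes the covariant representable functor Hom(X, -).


By the Yoneda lemma, Nat(h^B, h^A) is isomorphic to Hom(A, B),
so |Nat(h^B, h^A)| = |Hom(A, B)| and |Nat(h^D, h^C)| = |Hom(C, D)|.
|Hom(A, B)| = 12, |Hom(C, D)| = 4.
|Nat(h^B, h^A) x Nat(h^D, h^C)| = 12 * 4 = 48

48


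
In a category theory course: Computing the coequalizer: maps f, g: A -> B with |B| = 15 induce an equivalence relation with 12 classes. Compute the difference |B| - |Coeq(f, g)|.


The coequalizer Coeq(f, g) = B / ~ has one element per equivalence class.
|B| = 15, |Coeq(f, g)| = 12.
|B| - |Coeq(f, g)| = 15 - 12 = 3.

3


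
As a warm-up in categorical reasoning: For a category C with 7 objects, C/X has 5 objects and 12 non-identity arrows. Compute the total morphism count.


In the slice category C/X, objects are morphisms to X.
Identity morphisms: 5 (one per object of C/X).
Non-identity morphisms: 12.
Total = 5 + 12 = 17

17


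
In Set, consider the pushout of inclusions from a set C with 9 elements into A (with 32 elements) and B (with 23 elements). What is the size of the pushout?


The pushout A +_C B identifies the images of C in A and B.
|A +_C B| = |A| + |B| - |C| (for injections).
= 32 + 23 - 9 = 46

46


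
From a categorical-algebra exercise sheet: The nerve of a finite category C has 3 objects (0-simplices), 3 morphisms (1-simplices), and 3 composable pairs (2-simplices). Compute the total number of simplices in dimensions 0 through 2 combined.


The 2-skeleton of the nerve N(C) consists of simplices in dimensions 0, 1, 2:
  |N(C)_0| = 3 (objects)
  |N(C)_1| = 3 (morphisms)
  |N(C)_2| = 3 (composable pairs)
Total = 3 + 3 + 3 = 9

9


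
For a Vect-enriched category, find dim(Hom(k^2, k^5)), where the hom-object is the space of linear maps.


In Vect-enriched categories, Hom(k^n, k^m) is the space of m x n matrices.
dim(Hom(k^2, k^5)) = 5 * 2 = 10

10


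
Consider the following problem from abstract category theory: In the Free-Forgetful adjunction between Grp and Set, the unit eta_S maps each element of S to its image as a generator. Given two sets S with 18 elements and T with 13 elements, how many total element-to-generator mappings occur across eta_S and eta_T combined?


The unit eta_X: X -> U(F(X)) of the Free-Forgetful adjunction
maps each element of X to a generator of F(X). For X = S + T (disjoint
union in Set), |S + T| = |S| + |T|.
Total mappings = 18 + 13 = 31.

31


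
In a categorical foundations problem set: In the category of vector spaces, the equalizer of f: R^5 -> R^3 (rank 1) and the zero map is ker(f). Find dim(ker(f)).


The equalizer of f and the zero map is ker(f).
By the rank-nullity theorem: dim(ker(f)) = dim(domain) - rank(f).
dim(ker(f)) = 5 - 1 = 4

4


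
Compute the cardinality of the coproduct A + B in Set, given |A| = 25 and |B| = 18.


In Set, the coproduct A + B is the disjoint union.
|A + B| = |A| + |B| = 25 + 18 = 43

43


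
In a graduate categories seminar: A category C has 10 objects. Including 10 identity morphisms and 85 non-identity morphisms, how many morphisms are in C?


Each object has an identity morphism, giving 10 identities.
Adding the 85 non-identity morphisms:
Total = 10 + 85 = 95

95


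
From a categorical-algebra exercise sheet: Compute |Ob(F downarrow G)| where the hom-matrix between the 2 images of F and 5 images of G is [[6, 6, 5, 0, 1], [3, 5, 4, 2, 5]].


Objects of (F downarrow G) are triples (a, b, h: F(a)->G(b)).
The count equals the sum of all entries in the hom-matrix.
sum(row 0) = 18
sum(row 1) = 19
Grand total = 37

37


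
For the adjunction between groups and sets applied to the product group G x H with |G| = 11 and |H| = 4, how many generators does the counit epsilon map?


The counit epsilon_K: F(U(K)) -> K of the Free-Forgetful adjunction
maps |K| generators of F(U(K)) into K. For K = G x H (the product group),
|G x H| = |G| * |H|.
Total generators mapped = 11 * 4 = 44.

44


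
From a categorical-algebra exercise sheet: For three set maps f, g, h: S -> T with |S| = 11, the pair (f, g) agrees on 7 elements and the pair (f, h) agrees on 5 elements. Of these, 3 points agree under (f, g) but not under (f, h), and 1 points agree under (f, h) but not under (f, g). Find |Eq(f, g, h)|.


Eq(f, g, h) is the triple-agreement set: points in S where all three
maps take the same value. Using inclusion-exclusion on the pairwise data:
Pair (f, g) agrees on 7 points; pair (f, h) on 5 points.
Points agreeing under (f, g) but not (f, h) = 3; under (f, h) but not (f, g) = 1.
Triple-agreement = agreement-in-(f, g) minus points that agree under (f, g) but not (f, h):
|Eq(f, g, h)| = 7 - 3 = 4
(cross-check via (f, h): 5 - 1 = 4.)

4


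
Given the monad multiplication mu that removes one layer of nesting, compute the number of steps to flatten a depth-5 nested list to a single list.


Each application of mu: T^2 -> T removes one layer of nesting.
Starting at depth 5 (i.e., T^5(X)), we need to reach T(X).
Number of mu applications = 5 - 1 = 4

4


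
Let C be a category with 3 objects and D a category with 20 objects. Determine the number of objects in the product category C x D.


The product category C x D has objects that are pairs (c, d).
Number of pairs = |Ob(C)| * |Ob(D)| = 3 * 20 = 60

60


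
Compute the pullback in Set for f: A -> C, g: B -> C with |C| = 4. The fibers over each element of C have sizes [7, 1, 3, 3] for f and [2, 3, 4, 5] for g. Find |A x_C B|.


The pullback A x_C B consists of pairs (a, b) with f(a) = g(b).
For each element c in C, the fiber product has |f^-1(c)| * |g^-1(c)| elements.
Summing over C: 7 * 2 + 1 * 3 + 3 * 4 + 3 * 5
= 14 + 3 + 12 + 15 = 44

44


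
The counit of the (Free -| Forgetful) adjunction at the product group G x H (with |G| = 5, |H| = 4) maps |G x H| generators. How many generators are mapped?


The counit epsilon_K: F(U(K)) -> K of the Free-Forgetful adjunction
maps |K| generators of F(U(K)) into K. For K = G x H (the product group),
|G x H| = |G| * |H|.
Total generators mapped = 5 * 4 = 20.

20


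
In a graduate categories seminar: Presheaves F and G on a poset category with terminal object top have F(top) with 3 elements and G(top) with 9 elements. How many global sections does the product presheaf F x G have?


Global sections of a presheaf on a poset with terminal top satisfy
Gamma(H) ~ H(top). Presheaves admit pointwise products, so
(F x G)(top) = F(top) x G(top) (Cartesian product).
|Gamma(F x G)| = |F(top)| * |G(top)| = 3 * 9 = 27.

27


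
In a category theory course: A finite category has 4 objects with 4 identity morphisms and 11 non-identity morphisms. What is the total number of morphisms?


Each object has an identity morphism, giving 4 identities.
Adding the 11 non-identity morphisms:
Total = 4 + 11 = 15

15


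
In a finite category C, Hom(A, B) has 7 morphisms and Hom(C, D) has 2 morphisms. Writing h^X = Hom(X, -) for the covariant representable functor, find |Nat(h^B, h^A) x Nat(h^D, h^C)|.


By the Yoneda lemma, Nat(h^B, h^A) is isomorphic to Hom(A, B),
so |Nat(h^B, h^A)| = |Hom(A, B)| and |Nat(h^D, h^C)| = |Hom(C, D)|.
|Hom(A, B)| = 7, |Hom(C, D)| = 2.
|Nat(h^B, h^A) x Nat(h^D, h^C)| = 7 * 2 = 14

14


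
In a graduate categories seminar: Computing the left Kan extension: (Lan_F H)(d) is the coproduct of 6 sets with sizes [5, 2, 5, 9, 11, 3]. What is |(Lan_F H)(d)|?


Pointwise, the left Kan extension (Lan_F H)(d) is the colimit, indexed
by the comma category (F downarrow d), of H composed with the
projection (F downarrow d) -> C. Here that colimit is given
as a coproduct (disjoint union) of sets, so its cardinality is the
sum of the sizes of the summands.
Coproduct of sets with sizes: 5 + 2 + 5 + 9 + 11 + 3
= 35

35


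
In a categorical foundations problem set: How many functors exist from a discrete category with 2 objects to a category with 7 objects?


A functor from a discrete category C to D is determined by
where each object maps. Each of the 2 objects of C can map
to any of the 7 objects of D independently.
Number of functors = 7^2 = 49

49


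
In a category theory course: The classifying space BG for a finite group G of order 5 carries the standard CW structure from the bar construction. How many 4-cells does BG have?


In the bar-construction CW model of BG, the n-cells are indexed by
n-tuples [g_1|...|g_n] of non-identity elements of G (degenerate
simplices with some g_i = e do not contribute cells), so there are
(|G| - 1)^n n-cells.
For dim = 4 with |G| = 5:
cells = (5 - 1)^4 = 4^4 = 256

256


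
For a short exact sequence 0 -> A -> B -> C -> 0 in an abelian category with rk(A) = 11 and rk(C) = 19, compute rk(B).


For a short exact sequence 0 -> A -> B -> C -> 0,
rank is additive: rank(B) = rank(A) + rank(C).
rank(B) = 11 + 19 = 30

30


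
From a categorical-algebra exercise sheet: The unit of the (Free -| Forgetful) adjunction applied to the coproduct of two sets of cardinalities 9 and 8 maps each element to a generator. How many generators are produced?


The unit eta_X: X -> U(F(X)) of the Free-Forgetful adjunction
maps each element of X to a generator of F(X). For X = S + T (disjoint
union in Set), |S + T| = |S| + |T|.
Total mappings = 9 + 8 = 17.

17


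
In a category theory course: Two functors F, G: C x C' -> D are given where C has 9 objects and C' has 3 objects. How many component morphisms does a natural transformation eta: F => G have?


A natural transformation eta: F => G assigns one component morphism per
object of the domain category.
The domain is the product category C x C', so
|Ob(C x C')| = |Ob(C)| * |Ob(C')| = 9 * 3 = 27.
Therefore eta has 27 component morphisms.

27


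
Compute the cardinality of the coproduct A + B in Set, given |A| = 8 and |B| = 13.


In Set, the coproduct A + B is the disjoint union.
|A + B| = |A| + |B| = 8 + 13 = 21

21


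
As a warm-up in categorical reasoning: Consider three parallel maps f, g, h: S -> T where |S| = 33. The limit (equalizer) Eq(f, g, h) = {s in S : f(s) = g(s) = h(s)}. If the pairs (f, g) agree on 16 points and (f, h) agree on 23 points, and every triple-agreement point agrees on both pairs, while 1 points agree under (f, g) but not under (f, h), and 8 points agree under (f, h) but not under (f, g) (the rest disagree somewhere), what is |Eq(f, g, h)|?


Eq(f, g, h) is the triple-agreement set: points in S where all three
maps take the same value. Using inclusion-exclusion on the pairwise data:
Pair (f, g) agrees on 16 points; pair (f, h) on 23 points.
Points agreeing under (f, g) but not (f, h) = 1; under (f, h) but not (f, g) = 8.
Triple-agreement = agreement-in-(f, g) minus points that agree under (f, g) but not (f, h):
|Eq(f, g, h)| = 16 - 1 = 15
(cross-check via (f, h): 23 - 8 = 15.)

15


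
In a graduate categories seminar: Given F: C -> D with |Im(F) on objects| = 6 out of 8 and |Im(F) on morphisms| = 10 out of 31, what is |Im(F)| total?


The image of F consists of distinct objects and distinct morphisms.
|Im(F)| on objects = 6
|Im(F)| on morphisms = 10
Total image cardinality = 6 + 10 = 16

16


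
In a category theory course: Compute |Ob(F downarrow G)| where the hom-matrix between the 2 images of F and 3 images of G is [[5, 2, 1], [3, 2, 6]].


Objects of (F downarrow G) are triples (a, b, h: F(a)->G(b)).
The count equals the sum of all entries in the hom-matrix.
sum(row 0) = 8
sum(row 1) = 11
Grand total = 19

19


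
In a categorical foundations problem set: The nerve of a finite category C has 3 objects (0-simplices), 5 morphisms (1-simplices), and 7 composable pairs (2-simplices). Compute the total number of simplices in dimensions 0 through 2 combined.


The 2-skeleton of the nerve N(C) consists of simplices in dimensions 0, 1, 2:
  |N(C)_0| = 3 (objects)
  |N(C)_1| = 5 (morphisms)
  |N(C)_2| = 7 (composable pairs)
Total = 3 + 5 + 7 = 15

15


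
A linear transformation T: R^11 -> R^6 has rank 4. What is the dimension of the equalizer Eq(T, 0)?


The equalizer of f and the zero map is ker(f).
By the rank-nullity theorem: dim(ker(f)) = dim(domain) - rank(f).
dim(ker(f)) = 11 - 4 = 7

7


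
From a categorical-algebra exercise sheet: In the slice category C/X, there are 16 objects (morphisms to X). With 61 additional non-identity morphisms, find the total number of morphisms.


In the slice category C/X, objects are morphisms to X.
Identity morphisms: 16 (one per object of C/X).
Non-identity morphisms: 61.
Total = 16 + 61 = 77

77


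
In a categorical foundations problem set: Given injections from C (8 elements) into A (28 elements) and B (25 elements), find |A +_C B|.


The pushout A +_C B identifies the images of C in A and B.
|A +_C B| = |A| + |B| - |C| (for injections).
= 28 + 25 - 8 = 45

45


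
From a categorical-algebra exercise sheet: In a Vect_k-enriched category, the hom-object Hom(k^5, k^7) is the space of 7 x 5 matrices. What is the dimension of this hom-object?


In Vect-enriched categories, Hom(k^n, k^m) is the space of m x n matrices.
dim(Hom(k^5, k^7)) = 7 * 5 = 35

35


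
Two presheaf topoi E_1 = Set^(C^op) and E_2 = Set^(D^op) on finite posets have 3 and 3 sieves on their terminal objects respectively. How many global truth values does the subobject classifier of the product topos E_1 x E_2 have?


In a product of presheaf topoi E_1 x E_2, the subobject classifier
is Omega = Omega_1 x Omega_2 (componentwise), so
|Omega(top)| = |Omega_1(top_1)| * |Omega_2(top_2)|.
= 3 * 3 = 9.

9


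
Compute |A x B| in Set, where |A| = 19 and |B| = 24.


In Set, the product A x B is the Cartesian product.
By the universal property, |A x B| = |A| * |B|.
|A x B| = 19 * 24 = 456

456


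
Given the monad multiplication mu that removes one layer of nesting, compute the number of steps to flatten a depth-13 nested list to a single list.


Each application of mu: T^2 -> T removes one layer of nesting.
Starting at depth 13 (i.e., T^13(X)), we need to reach T(X).
Number of mu applications = 13 - 1 = 12

12


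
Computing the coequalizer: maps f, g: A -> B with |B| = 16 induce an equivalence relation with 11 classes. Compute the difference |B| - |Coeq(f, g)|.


The coequalizer Coeq(f, g) = B / ~ has one element per equivalence class.
|B| = 16, |Coeq(f, g)| = 11.
|B| - |Coeq(f, g)| = 16 - 11 = 5.

5


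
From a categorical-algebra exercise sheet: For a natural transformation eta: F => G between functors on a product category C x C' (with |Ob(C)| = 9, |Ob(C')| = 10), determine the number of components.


A natural transformation eta: F => G assigns one component morphism per
object of the domain category.
The domain is the product category C x C', so
|Ob(C x C')| = |Ob(C)| * |Ob(C')| = 9 * 10 = 90.
Therefore eta has 90 component morphisms.

90


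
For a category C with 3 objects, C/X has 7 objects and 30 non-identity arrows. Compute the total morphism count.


In the slice category C/X, objects are morphisms to X.
Identity morphisms: 7 (one per object of C/X).
Non-identity morphisms: 30.
Total = 7 + 30 = 37

37


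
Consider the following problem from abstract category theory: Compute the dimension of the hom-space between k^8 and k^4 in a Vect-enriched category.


In Vect-enriched categories, Hom(k^n, k^m) is the space of m x n matrices.
dim(Hom(k^8, k^4)) = 4 * 8 = 32

32


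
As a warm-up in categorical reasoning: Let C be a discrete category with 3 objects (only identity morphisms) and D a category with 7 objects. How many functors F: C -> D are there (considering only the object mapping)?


A functor from a discrete category C to D is determined by
where each object maps. Each of the 3 objects of C can map
to any of the 7 objects of D independently.
Number of functors = 7^3 = 343

343


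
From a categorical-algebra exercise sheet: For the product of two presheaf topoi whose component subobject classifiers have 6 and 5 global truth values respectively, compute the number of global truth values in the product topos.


In a product of presheaf topoi E_1 x E_2, the subobject classifier
is Omega = Omega_1 x Omega_2 (componentwise), so
|Omega(top)| = |Omega_1(top_1)| * |Omega_2(top_2)|.
= 6 * 5 = 30.

30


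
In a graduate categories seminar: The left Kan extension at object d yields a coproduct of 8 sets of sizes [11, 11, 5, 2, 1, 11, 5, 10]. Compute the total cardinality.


Pointwise, the left Kan extension (Lan_F H)(d) is the colimit, indexed
by the comma category (F downarrow d), of H composed with the
projection (F downarrow d) -> C. Here that colimit is given
as a coproduct (disjoint union) of sets, so its cardinality is the
sum of the sizes of the summands.
Coproduct of sets with sizes: 11 + 11 + 5 + 2 + 1 + 11 + 5 + 10
= 56

56


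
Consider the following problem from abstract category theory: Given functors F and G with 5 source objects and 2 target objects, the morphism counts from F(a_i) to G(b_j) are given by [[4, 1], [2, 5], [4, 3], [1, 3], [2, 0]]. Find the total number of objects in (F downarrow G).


Objects of (F downarrow G) are triples (a, b, h: F(a)->G(b)).
The count equals the sum of all entries in the hom-matrix.
sum(row 0) = 5
sum(row 1) = 7
sum(row 2) = 7
sum(row 3) = 4
sum(row 4) = 2
Grand total = 25

25


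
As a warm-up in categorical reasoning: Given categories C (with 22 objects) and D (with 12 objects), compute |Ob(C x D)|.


The product category C x D has objects that are pairs (c, d).
Number of pairs = |Ob(C)| * |Ob(D)| = 22 * 12 = 264

264


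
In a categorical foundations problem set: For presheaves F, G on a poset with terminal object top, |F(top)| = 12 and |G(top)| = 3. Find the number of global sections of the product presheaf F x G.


Global sections of a presheaf on a poset with terminal top satisfy
Gamma(H) ~ H(top). Presheaves admit pointwise products, so
(F x G)(top) = F(top) x G(top) (Cartesian product).
|Gamma(F x G)| = |F(top)| * |G(top)| = 12 * 3 = 36.

36


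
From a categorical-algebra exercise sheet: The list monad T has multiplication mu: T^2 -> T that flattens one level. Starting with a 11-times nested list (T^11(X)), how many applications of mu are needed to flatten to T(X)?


Each application of mu: T^2 -> T removes one layer of nesting.
Starting at depth 11 (i.e., T^11(X)), we need to reach T(X).
Number of mu applications = 11 - 1 = 10

10


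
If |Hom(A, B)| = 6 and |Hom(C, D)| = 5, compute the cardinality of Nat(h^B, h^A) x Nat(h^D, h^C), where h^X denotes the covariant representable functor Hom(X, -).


By the Yoneda lemma, Nat(h^B, h^A) is isomorphic to Hom(A, B),
so |Nat(h^B, h^A)| = |Hom(A, B)| and |Nat(h^D, h^C)| = |Hom(C, D)|.
|Hom(A, B)| = 6, |Hom(C, D)| = 5.
|Nat(h^B, h^A) x Nat(h^D, h^C)| = 6 * 5 = 30

30


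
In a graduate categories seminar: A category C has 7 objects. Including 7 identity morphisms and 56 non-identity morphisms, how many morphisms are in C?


Each object has an identity morphism, giving 7 identities.
Adding the 56 non-identity morphisms:
Total = 7 + 56 = 63

63


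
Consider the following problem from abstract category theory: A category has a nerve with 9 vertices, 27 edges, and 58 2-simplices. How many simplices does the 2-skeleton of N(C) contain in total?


The 2-skeleton of the nerve N(C) consists of simplices in dimensions 0, 1, 2:
  |N(C)_0| = 9 (objects)
  |N(C)_1| = 27 (morphisms)
  |N(C)_2| = 58 (composable pairs)
Total = 9 + 27 + 58 = 94

94


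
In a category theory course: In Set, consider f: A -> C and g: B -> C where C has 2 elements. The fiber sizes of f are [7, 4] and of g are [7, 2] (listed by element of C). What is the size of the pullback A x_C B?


The pullback A x_C B consists of pairs (a, b) with f(a) = g(b).
For each element c in C, the fiber product has |f^-1(c)| * |g^-1(c)| elements.
Summing over C: 7 * 7 + 4 * 2
= 49 + 8 = 57

57


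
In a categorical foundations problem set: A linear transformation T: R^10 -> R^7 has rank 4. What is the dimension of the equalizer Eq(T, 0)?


The equalizer of f and the zero map is ker(f).
By the rank-nullity theorem: dim(ker(f)) = dim(domain) - rank(f).
dim(ker(f)) = 10 - 4 = 6

6


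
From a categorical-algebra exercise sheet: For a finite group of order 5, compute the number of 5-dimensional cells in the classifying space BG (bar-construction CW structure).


In the bar-construction CW model of BG, the n-cells are indexed by
n-tuples [g_1|...|g_n] of non-identity elements of G (degenerate
simplices with some g_i = e do not contribute cells), so there are
(|G| - 1)^n n-cells.
For dim = 5 with |G| = 5:
cells = (5 - 1)^5 = 4^5 = 1024

1024


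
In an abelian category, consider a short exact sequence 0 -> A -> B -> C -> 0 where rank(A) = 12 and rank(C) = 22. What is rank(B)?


For a short exact sequence 0 -> A -> B -> C -> 0,
rank is additive: rank(B) = rank(A) + rank(C).
rank(B) = 12 + 22 = 34

34


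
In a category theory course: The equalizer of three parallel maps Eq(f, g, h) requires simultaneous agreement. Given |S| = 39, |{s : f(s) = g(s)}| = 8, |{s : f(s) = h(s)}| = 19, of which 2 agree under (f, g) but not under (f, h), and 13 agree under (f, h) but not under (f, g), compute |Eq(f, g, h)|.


Eq(f, g, h) is the triple-agreement set: points in S where all three
maps take the same value. Using inclusion-exclusion on the pairwise data:
Pair (f, g) agrees on 8 points; pair (f, h) on 19 points.
Points agreeing under (f, g) but not (f, h) = 2; under (f, h) but not (f, g) = 13.
Triple-agreement = agreement-in-(f, g) minus points that agree under (f, g) but not (f, h):
|Eq(f, g, h)| = 8 - 2 = 6
(cross-check via (f, h): 19 - 13 = 6.)

6


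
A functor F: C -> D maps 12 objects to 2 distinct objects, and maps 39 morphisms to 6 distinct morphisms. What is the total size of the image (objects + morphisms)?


The image of F consists of distinct objects and distinct morphisms.
|Im(F)| on objects = 2
|Im(F)| on morphisms = 6
Total image cardinality = 2 + 6 = 8

8


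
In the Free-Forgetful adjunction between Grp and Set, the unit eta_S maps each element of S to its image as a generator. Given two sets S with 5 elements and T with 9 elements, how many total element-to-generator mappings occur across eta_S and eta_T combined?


The unit eta_X: X -> U(F(X)) of the Free-Forgetful adjunction
maps each element of X to a generator of F(X). For X = S + T (disjoint
union in Set), |S + T| = |S| + |T|.
Total mappings = 5 + 9 = 14.

14


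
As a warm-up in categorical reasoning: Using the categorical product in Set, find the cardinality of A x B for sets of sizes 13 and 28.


In Set, the product A x B is the Cartesian product.
By the universal property, |A x B| = |A| * |B|.
|A x B| = 13 * 28 = 364

364


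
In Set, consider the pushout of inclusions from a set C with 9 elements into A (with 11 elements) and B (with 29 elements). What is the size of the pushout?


The pushout A +_C B identifies the images of C in A and B.
|A +_C B| = |A| + |B| - |C| (for injections).
= 11 + 29 - 9 = 31

31


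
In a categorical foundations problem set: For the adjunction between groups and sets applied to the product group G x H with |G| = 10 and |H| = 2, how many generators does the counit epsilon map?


The counit epsilon_K: F(U(K)) -> K of the Free-Forgetful adjunction
maps |K| generators of F(U(K)) into K. For K = G x H (the product group),
|G x H| = |G| * |H|.
Total generators mapped = 10 * 2 = 20.

20


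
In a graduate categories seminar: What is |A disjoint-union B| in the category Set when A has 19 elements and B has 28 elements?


In Set, the coproduct A + B is the disjoint union.
|A + B| = |A| + |B| = 19 + 28 = 47

47


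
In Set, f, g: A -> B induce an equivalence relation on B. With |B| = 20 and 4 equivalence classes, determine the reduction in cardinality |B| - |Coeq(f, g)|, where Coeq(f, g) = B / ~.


The coequalizer Coeq(f, g) = B / ~ has one element per equivalence class.
|B| = 20, |Coeq(f, g)| = 4.
|B| - |Coeq(f, g)| = 20 - 4 = 16.

16


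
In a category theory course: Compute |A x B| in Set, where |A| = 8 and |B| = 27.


In Set, the product A x B is the Cartesian product.
By the universal property, |A x B| = |A| * |B|.
|A x B| = 8 * 27 = 216

216


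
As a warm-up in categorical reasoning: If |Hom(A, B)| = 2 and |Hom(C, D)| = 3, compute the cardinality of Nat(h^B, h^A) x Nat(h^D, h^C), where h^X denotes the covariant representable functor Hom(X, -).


By the Yoneda lemma, Nat(h^B, h^A) is isomorphic to Hom(A, B),
so |Nat(h^B, h^A)| = |Hom(A, B)| and |Nat(h^D, h^C)| = |Hom(C, D)|.
|Hom(A, B)| = 2, |Hom(C, D)| = 3.
|Nat(h^B, h^A) x Nat(h^D, h^C)| = 2 * 3 = 6

6


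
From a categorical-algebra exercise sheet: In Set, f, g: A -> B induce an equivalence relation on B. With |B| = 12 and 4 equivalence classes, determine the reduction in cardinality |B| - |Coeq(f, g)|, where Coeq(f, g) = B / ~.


The coequalizer Coeq(f, g) = B / ~ has one element per equivalence class.
|B| = 12, |Coeq(f, g)| = 4.
|B| - |Coeq(f, g)| = 12 - 4 = 8.

8


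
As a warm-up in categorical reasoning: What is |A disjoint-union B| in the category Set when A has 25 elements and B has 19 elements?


In Set, the coproduct A + B is the disjoint union.
|A + B| = |A| + |B| = 25 + 19 = 44

44


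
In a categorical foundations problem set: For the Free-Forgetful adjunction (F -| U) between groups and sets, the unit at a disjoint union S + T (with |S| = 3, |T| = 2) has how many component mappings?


The unit eta_X: X -> U(F(X)) of the Free-Forgetful adjunction
maps each element of X to a generator of F(X). For X = S + T (disjoint
union in Set), |S + T| = |S| + |T|.
Total mappings = 3 + 2 = 5.

5


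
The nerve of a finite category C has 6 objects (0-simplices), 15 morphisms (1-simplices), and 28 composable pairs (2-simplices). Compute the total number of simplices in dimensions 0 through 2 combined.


The 2-skeleton of the nerve N(C) consists of simplices in dimensions 0, 1, 2:
  |N(C)_0| = 6 (objects)
  |N(C)_1| = 15 (morphisms)
  |N(C)_2| = 28 (composable pairs)
Total = 6 + 15 + 28 = 49

49


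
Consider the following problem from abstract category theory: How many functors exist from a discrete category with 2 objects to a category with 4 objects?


A functor from a discrete category C to D is determined by
where each object maps. Each of the 2 objects of C can map
to any of the 4 objects of D independently.
Number of functors = 4^2 = 16

16


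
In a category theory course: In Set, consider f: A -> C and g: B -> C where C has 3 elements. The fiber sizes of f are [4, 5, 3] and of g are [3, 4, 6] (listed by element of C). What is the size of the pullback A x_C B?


The pullback A x_C B consists of pairs (a, b) with f(a) = g(b).
For each element c in C, the fiber product has |f^-1(c)| * |g^-1(c)| elements.
Summing over C: 4 * 3 + 5 * 4 + 3 * 6
= 12 + 20 + 18 = 50

50
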